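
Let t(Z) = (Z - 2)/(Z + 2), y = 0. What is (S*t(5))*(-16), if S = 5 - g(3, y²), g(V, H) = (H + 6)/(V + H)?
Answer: -144/7 ≈ -20.571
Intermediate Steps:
g(V, H) = (6 + H)/(H + V)
t(Z) = (-2 + Z)/(2 + Z)
S = 3 (S = 5 - (6 + 0²)/(0² + 3) = 5 - (6 + 0)/(0 + 3) = 5 - 6/3 = 5 - 1*2 = 5 - 2 = 3)
(S*t(5))*(-16) = (3*((-2 + 5)/(2 + 5)))*(-16) = (3*(3/7))*(-16) = (9/7)*(-16) = -144/7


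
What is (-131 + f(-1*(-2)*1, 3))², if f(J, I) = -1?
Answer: 17424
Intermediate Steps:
(-131 + f(-1*(-2)*1, 3))² = (-131 - 1)² = (-132)² = 17424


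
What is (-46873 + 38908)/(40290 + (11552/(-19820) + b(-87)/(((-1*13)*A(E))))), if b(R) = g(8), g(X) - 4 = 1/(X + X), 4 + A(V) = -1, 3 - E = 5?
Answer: -210488400/1064716649 ≈ -0.19769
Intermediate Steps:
E = -2 (E = 3 - 1*5 = 3 - 5 = -2)
A(V) = -5 (A(V) = -4 - 1 = -5)
g(X) = 4 + 1/(2*X) (g(X) = 4 + 1/(X + X) = 4 + 1/(2*X))
b(R) = 65/16 (b(R) = 4 + (1/2)/8 = 4 + (1/2)*(1/8) = 4 + 1/16 = 65/16)
(-46873 + 38908)/(40290 + (11552/(-19820) + b(-87)/(((-1*13)*A(E))))) = (-46873 + 38908)/(40290 + (11552/(-19820) + 65/(16*((-1*13*(-5)))))) = -7965/(40290 + (11552*(-1/19820) + 65/(16*((-13*(-5)))))) = -7965/(40290 + (-2888/4955 + (65/16)/65)) = -7965/(40290 + (-2888/4955 + (65/16)*(1/65))) = -7965/(40290 + (-2888/4955 + 1/16)) = -7965/(40290 - 41253/79280) = -7965/3194149947/79280 = -7965*79280/3194149947 = -210488400/1064716649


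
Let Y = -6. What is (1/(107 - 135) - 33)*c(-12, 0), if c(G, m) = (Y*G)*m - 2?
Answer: 925/14 ≈ 66.071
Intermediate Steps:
c(G, m) = -2 - 6*G*m (c(G, m) = (-6*G)*m - 2 = -6*G*m - 2 = -2 - 6*G*m)
(1/(107 - 135) - 33)*c(-12, 0) = (1/(107 - 135) - 33)*(-2 - 6*(-12)*0) = (1/(-28) - 33)*(-2 + 0) = (-1/28 - 33)*(-2) = -925/28*(-2) = 925/14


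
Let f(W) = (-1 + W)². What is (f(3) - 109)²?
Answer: 11025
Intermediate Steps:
(f(3) - 109)² = ((-1 + 3)² - 109)² = (2² - 109)² = (4 - 109)² = (-105)² = 11025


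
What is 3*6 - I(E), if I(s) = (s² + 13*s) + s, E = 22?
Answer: -774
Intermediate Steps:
I(s) = s² + 14*s
3*6 - I(E) = 3*6 - 22*(14 + 22) = 18 - 22*36 = 18 - 1*792 = 18 - 792 = -774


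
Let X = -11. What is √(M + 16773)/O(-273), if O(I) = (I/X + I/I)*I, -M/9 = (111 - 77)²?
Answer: -11*√6369/77532 ≈ -0.011323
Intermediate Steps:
M = -10404 (M = -9*(111 - 77)² = -9*34² = -9*1156 = -10404)
O(I) = I*(1 - I/11) (O(I) = (I/(-11) + I/I)*I = (I*(-1/11) + 1)*I = (-I/11 + 1)*I = (1 - I/11)*I = I*(1 - I/11))
√(M + 16773)/O(-273) = √(-10404 + 16773)/(((1/11)*(-273)*(11 - 1*(-273)))) = √6369/(((1/11)*(-273)*(11 + 273))) = √6369/(((1/11)*(-273)*284)) = √6369/(-77532/11) = √6369*(-11/77532) = -11*√6369/77532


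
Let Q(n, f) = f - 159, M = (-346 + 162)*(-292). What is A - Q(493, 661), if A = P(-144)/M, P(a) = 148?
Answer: -6742827/13432 ≈ -502.00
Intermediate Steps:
M = 53728 (M = -184*(-292) = 53728)
Q(n, f) = -159 + f
A = 37/13432 (A = 148/53728 = 148*(1/53728) = 37/13432 ≈ 0.0027546)
A - Q(493, 661) = 37/13432 - (-159 + 661) = 37/13432 - 1*502 = 37/13432 - 502 = -6742827/13432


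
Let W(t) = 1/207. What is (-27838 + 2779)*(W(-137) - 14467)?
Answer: 25014461804/69 ≈ 3.6253e+8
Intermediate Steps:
W(t) = 1/207
(-27838 + 2779)*(W(-137) - 14467) = (-27838 + 2779)*(1/207 - 14467) = -25059*(-2994668/207) = 25014461804/69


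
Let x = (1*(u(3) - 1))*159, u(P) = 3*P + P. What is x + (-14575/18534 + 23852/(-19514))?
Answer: 315919335503/180836238 ≈ 1747.0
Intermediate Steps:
u(P) = 4*P
x = 1749 (x = (1*(4*3 - 1))*159 = (1*(12 - 1))*159 = (1*11)*159 = 11*159 = 1749)
x + (-14575/18534 + 23852/(-19514)) = 1749 + (-14575/18534 + 23852/(-19514)) = 1749 + (-14575*1/18534 + 23852*(-1/19514)) = 1749 + (-14575/18534 - 11926/9757) = 1749 - 363244759/180836238 = 315919335503/180836238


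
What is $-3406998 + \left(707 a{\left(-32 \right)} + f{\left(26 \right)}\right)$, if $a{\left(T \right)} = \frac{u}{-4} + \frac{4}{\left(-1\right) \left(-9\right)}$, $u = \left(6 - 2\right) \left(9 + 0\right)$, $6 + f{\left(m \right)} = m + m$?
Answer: $- \frac{30717007}{9} \approx -3.413 \cdot 10^{6}$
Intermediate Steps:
$f{\left(m \right)} = -6 + 2 m$ ($f{\left(m \right)} = -6 + \left(m + m\right) = -6 + 2 m$)
$u = 36$ ($u = 4 \cdot 9 = 36$)
$a{\left(T \right)} = - \frac{77}{9}$ ($a{\left(T \right)} = \frac{36}{-4} + \frac{4}{\left(-1\right) \left(-9\right)} = 36 \left(- \frac{1}{4}\right) + \frac{4}{9} = -9 + 4 \cdot \frac{1}{9} = -9 + \frac{4}{9} = - \frac{77}{9}$)
$-3406998 + \left(707 a{\left(-32 \right)} + f{\left(26 \right)}\right) = -3406998 + \left(707 \left(- \frac{77}{9}\right) + \left(-6 + 2 \cdot 26\right)\right) = -3406998 + \left(- \frac{54439}{9} + \left(-6 + 52\right)\right) = -3406998 + \left(- \frac{54439}{9} + 46\right) = -3406998 - \frac{54025}{9} = - \frac{30717007}{9}$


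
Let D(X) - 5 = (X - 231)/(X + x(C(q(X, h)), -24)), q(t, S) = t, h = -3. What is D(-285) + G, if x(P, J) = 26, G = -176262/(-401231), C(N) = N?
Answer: 772281199/103918829 ≈ 7.4316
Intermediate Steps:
G = 176262/401231 (G = -176262*(-1/401231) = 176262/401231 ≈ 0.43930)
D(X) = 5 + (-231 + X)/(26 + X) (D(X) = 5 + (X - 231)/(X + 26) = 5 + (-231 + X)/(26 + X))
D(-285) + G = (-101 + 6*(-285))/(26 - 285) + 176262/401231 = (-101 - 1710)/(-259) + 176262/401231 = -1/259*(-1811) + 176262/401231 = 1811/259 + 176262/401231 = 772281199/103918829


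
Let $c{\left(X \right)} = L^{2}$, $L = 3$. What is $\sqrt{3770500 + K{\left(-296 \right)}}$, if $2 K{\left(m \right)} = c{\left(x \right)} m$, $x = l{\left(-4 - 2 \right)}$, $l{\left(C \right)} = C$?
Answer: $4 \sqrt{235573} \approx 1941.4$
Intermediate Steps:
$x = -6$ ($x = -4 - 2 = -6$)
$c{\left(X \right)} = 9$ ($c{\left(X \right)} = 3^{2} = 9$)
$K{\left(m \right)} = \frac{9 m}{2}$
$\sqrt{3770500 + K{\left(-296 \right)}} = \sqrt{3770500 + \frac{9}{2} \left(-296\right)} = \sqrt{3770500 - 1332} = \sqrt{3769168} = 4 \sqrt{235573}$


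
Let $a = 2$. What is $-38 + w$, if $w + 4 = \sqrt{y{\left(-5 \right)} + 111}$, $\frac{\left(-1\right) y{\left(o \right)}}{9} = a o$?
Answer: $-42 + \sqrt{201} \approx -27.823$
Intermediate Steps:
$y{\left(o \right)} = - 18 o$ ($y{\left(o \right)} = - 9 \cdot 2 o = - 18 o$)
$w = -4 + \sqrt{201}$ ($w = -4 + \sqrt{\left(-18\right) \left(-5\right) + 111} = -4 + \sqrt{90 + 111} = -4 + \sqrt{201} \approx 10.177$)
$-38 + w = -38 - \left(4 - \sqrt{201}\right) = -42 + \sqrt{201}$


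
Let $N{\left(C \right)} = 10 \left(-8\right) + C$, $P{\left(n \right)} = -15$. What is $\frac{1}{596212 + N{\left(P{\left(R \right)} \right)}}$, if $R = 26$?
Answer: $\frac{1}{596117} \approx 1.6775 \cdot 10^{-6}$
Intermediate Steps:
$N{\left(C \right)} = -80 + C$
$\frac{1}{596212 + N{\left(P{\left(R \right)} \right)}} = \frac{1}{596212 - 95} = \frac{1}{596117}$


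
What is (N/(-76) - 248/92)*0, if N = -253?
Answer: 0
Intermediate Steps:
(N/(-76) - 248/92)*0 = (-253/(-76) - 248/92)*0 = (-253*(-1/76) - 248*1/92)*0 = (253/76 - 62/23)*0 = (1107/1748)*0 = 0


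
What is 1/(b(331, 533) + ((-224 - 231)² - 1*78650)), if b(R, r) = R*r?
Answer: 1/304798 ≈ 3.2809e-6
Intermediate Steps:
1/(b(331, 533) + ((-224 - 231)² - 1*78650)) = 1/(331*533 + ((-224 - 231)² - 1*78650)) = 1/(176423 + ((-455)² - 78650)) = 1/(176423 + (207025 - 78650)) = 1/(176423 + 128375) = 1/304798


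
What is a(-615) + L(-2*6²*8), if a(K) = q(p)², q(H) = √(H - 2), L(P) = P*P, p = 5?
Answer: 331779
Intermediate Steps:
L(P) = P²
q(H) = √(-2 + H)
a(K) = 3 (a(K) = (√(-2 + 5))² = (√3)² = 3)
a(-615) + L(-2*6²*8) = 3 + (-2*6²*8)² = 3 + (-2*36*8)² = 3 + (-72*8)² = 3 + (-576)² = 3 + 331776 = 331779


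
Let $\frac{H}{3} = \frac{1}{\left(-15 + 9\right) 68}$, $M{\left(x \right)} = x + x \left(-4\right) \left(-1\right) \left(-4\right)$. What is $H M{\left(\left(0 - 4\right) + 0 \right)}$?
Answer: $- \frac{15}{34} \approx -0.44118$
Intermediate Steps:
$M{\left(x \right)} = - 15 x$ ($M{\left(x \right)} = x + x 4 \left(-4\right) = x + x \left(-16\right) = x - 16 x = - 15 x$)
$H = - \frac{1}{136}$ ($H = \frac{3}{\left(-15 + 9\right) 68} = \frac{3}{\left(-6\right) 68} = \frac{3}{-408} = 3 \left(- \frac{1}{408}\right) = - \frac{1}{136} \approx -0.0073529$)
$H M{\left(\left(0 - 4\right) + 0 \right)} = - \frac{\left(-15\right) \left(\left(0 - 4\right) + 0\right)}{136} = - \frac{\left(-15\right) \left(-4 + 0\right)}{136} = - \frac{\left(-15\right) \left(-4\right)}{136} = \left(- \frac{1}{136}\right) 60 = - \frac{15}{34}$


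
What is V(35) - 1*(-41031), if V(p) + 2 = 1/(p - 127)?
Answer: 3774667/92 ≈ 41029.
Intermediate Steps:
V(p) = -2 + 1/(-127 + p) (V(p) = -2 + 1/(p - 127) = -2 + 1/(-127 + p))
V(35) - 1*(-41031) = (255 - 2*35)/(-127 + 35) - 1*(-41031) = (255 - 70)/(-92) + 41031 = -1/92*185 + 41031 = -185/92 + 41031 = 3774667/92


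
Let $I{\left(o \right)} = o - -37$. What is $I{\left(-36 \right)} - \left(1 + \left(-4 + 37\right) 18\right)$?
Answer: $-594$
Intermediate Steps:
$I{\left(o \right)} = 37 + o$ ($I{\left(o \right)} = o + 37 = 37 + o$)
$I{\left(-36 \right)} - \left(1 + \left(-4 + 37\right) 18\right) = \left(37 - 36\right) - \left(1 + \left(-4 + 37\right) 18\right) = 1 - \left(1 + 33 \cdot 18\right) = 1 - \left(1 + 594\right) = 1 - 595 = -594$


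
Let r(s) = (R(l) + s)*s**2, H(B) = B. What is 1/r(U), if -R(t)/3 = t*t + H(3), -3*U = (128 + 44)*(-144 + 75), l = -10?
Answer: 1/57075316592 ≈ 1.7521e-11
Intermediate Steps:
U = 3956 (U = -(128 + 44)*(-144 + 75)/3 = -172*(-69)/3 = -1/3*(-11868) = 3956)
R(t) = -9 - 3*t**2 (R(t) = -3*(t*t + 3) = -3*(t**2 + 3) = -3*(3 + t**2) = -9 - 3*t**2)
r(s) = s**2*(-309 + s) (r(s) = ((-9 - 3*(-10)**2) + s)*s**2 = ((-9 - 3*100) + s)*s**2 = ((-9 - 300) + s)*s**2 = (-309 + s)*s**2 = s**2*(-309 + s))
1/r(U) = 1/(3956**2*(-309 + 3956)) = 1/(15649936*3647) = 1/57075316592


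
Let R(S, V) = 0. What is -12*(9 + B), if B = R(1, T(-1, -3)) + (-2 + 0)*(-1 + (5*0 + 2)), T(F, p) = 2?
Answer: -84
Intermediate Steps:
B = -2 (B = 0 + (-2 + 0)*(-1 + (5*0 + 2)) = 0 - 2*(-1 + (0 + 2)) = 0 - 2*(-1 + 2) = 0 - 2*1 = 0 - 2 = -2)
-12*(9 + B) = -12*(9 - 2) = -12*7 = -84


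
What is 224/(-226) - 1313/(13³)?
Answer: -30341/19097 ≈ -1.5888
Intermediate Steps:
224/(-226) - 1313/(13³) = 224*(-1/226) - 1313/2197 = -112/113 - 1313*1/2197 = -112/113 - 101/169 = -30341/19097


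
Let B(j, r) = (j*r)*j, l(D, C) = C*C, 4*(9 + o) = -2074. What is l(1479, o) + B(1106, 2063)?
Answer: 10095256497/4 ≈ 2.5238e+9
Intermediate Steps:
o = -1055/2 (o = -9 + (1/4)*(-2074) = -9 - 1037/2 = -1055/2 ≈ -527.50)
l(D, C) = C**2
B(j, r) = r*j**2
l(1479, o) + B(1106, 2063) = (-1055/2)**2 + 2063*1106**2 = 1113025/4 + 2063*1223236 = 1113025/4 + 2523535868 = 10095256497/4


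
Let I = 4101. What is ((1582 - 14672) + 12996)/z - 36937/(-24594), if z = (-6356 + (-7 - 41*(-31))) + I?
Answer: 38916403/24372654 ≈ 1.5967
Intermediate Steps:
z = -991 (z = (-6356 + (-7 - 41*(-31))) + 4101 = (-6356 + (-7 + 1271)) + 4101 = (-6356 + 1264) + 4101 = -5092 + 4101 = -991)
((1582 - 14672) + 12996)/z - 36937/(-24594) = ((1582 - 14672) + 12996)/(-991) - 36937/(-24594) = (-13090 + 12996)*(-1/991) - 36937*(-1/24594) = -94*(-1/991) + 36937/24594 = 94/991 + 36937/24594 = 38916403/24372654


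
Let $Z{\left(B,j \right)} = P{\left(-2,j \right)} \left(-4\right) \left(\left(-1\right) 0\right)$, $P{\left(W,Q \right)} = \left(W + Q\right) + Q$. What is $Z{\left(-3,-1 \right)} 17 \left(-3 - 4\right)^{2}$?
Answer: $0$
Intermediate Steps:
$P{\left(W,Q \right)} = W + 2 Q$ ($P{\left(W,Q \right)} = \left(Q + W\right) + Q = W + 2 Q$)
$Z{\left(B,j \right)} = 0$ ($Z{\left(B,j \right)} = \left(-2 + 2 j\right) \left(-4\right) \left(\left(-1\right) 0\right) = \left(8 - 8 j\right) 0 = 0$)
$Z{\left(-3,-1 \right)} 17 \left(-3 - 4\right)^{2} = 0 \cdot 17 \left(-3 - 4\right)^{2} = 0 \left(-7\right)^{2} = 0 \cdot 49 = 0$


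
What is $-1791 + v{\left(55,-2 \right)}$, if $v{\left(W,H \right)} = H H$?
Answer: $-1787$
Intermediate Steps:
$v{\left(W,H \right)} = H^{2}$
$-1791 + v{\left(55,-2 \right)} = -1791 + \left(-2\right)^{2} = -1791 + 4 = -1787$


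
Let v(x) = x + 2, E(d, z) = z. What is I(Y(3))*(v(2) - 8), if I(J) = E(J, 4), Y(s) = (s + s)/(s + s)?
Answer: -16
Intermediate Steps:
Y(s) = 1 (Y(s) = (2*s)/((2*s)) = (2*s)*(1/(2*s)) = 1)
I(J) = 4
v(x) = 2 + x
I(Y(3))*(v(2) - 8) = 4*((2 + 2) - 8) = 4*(4 - 8) = 4*(-4) = -16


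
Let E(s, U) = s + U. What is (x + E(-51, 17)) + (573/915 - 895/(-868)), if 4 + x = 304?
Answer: 70859603/264740 ≈ 267.66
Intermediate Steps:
E(s, U) = U + s
x = 300 (x = -4 + 304 = 300)
(x + E(-51, 17)) + (573/915 - 895/(-868)) = (300 + (17 - 51)) + (573/915 - 895/(-868)) = (300 - 34) + (573*(1/915) - 895*(-1/868)) = 266 + (191/305 + 895/868) = 266 + 438763/264740 = 70859603/264740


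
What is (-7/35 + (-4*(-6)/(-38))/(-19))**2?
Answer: 90601/3258025 ≈ 0.027809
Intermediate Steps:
(-7/35 + (-4*(-6)/(-38))/(-19))**2 = (-7*1/35 + (24*(-1/38))*(-1/19))**2 = (-1/5 - 12/19*(-1/19))**2 = (-1/5 + 12/361)**2 = (-301/1805)**2 = 90601/3258025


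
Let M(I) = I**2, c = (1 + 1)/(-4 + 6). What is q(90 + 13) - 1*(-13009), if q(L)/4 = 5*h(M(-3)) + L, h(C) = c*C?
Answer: 13601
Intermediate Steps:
c = 1 (c = 2/2 = 2*(1/2) = 1)
h(C) = C (h(C) = 1*C = C)
q(L) = 180 + 4*L (q(L) = 4*(5*(-3)**2 + L) = 4*(5*9 + L) = 4*(45 + L) = 180 + 4*L)
q(90 + 13) - 1*(-13009) = (180 + 4*(90 + 13)) - 1*(-13009) = (180 + 4*103) + 13009 = (180 + 412) + 13009 = 592 + 13009 = 13601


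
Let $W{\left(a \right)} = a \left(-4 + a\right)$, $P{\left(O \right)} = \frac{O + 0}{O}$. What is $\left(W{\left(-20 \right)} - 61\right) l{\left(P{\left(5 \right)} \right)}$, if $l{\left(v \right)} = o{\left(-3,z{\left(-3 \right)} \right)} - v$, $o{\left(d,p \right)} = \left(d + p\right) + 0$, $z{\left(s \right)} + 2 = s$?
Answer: $-3771$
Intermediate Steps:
$P{\left(O \right)} = 1$ ($P{\left(O \right)} = \frac{O}{O} = 1$)
$z{\left(s \right)} = -2 + s$
$o{\left(d,p \right)} = d + p$
$l{\left(v \right)} = -8 - v$ ($l{\left(v \right)} = \left(-3 - 5\right) - v = -8 - v$)
$\left(W{\left(-20 \right)} - 61\right) l{\left(P{\left(5 \right)} \right)} = \left(- 20 \left(-4 - 20\right) - 61\right) \left(-8 - 1\right) = \left(\left(-20\right) \left(-24\right) - 61\right) \left(-8 - 1\right) = \left(480 - 61\right) \left(-9\right) = 419 \left(-9\right) = -3771$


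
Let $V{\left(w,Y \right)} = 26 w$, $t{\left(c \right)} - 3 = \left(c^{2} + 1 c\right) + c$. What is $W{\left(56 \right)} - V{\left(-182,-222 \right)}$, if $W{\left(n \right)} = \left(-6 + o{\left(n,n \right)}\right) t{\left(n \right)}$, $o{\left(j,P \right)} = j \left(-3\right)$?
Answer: $-560942$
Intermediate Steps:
$t{\left(c \right)} = 3 + c^{2} + 2 c$ ($t{\left(c \right)} = 3 + \left(\left(c^{2} + 1 c\right) + c\right) = 3 + \left(\left(c^{2} + c\right) + c\right) = 3 + \left(\left(c + c^{2}\right) + c\right) = 3 + \left(c^{2} + 2 c\right) = 3 + c^{2} + 2 c$)
$o{\left(j,P \right)} = - 3 j$
$W{\left(n \right)} = \left(-6 - 3 n\right) \left(3 + n^{2} + 2 n\right)$
$W{\left(56 \right)} - V{\left(-182,-222 \right)} = - 3 \left(2 + 56\right) \left(3 + 56^{2} + 2 \cdot 56\right) - 26 \left(-182\right) = \left(-3\right) 58 \left(3 + 3136 + 112\right) - -4732 = \left(-3\right) 58 \cdot 3251 + 4732 = -565674 + 4732 = -560942$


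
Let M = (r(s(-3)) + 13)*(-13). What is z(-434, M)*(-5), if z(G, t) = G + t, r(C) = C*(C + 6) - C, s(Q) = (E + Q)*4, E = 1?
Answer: 4575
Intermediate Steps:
s(Q) = 4 + 4*Q (s(Q) = (1 + Q)*4 = 4 + 4*Q)
r(C) = -C + C*(6 + C) (r(C) = C*(6 + C) - C = -C + C*(6 + C))
M = -481 (M = ((4 + 4*(-3))*(5 + (4 + 4*(-3))) + 13)*(-13) = ((4 - 12)*(5 + (4 - 12)) + 13)*(-13) = (-8*(5 - 8) + 13)*(-13) = (-8*(-3) + 13)*(-13) = (24 + 13)*(-13) = 37*(-13) = -481)
z(-434, M)*(-5) = (-434 - 481)*(-5) = -915*(-5) = 4575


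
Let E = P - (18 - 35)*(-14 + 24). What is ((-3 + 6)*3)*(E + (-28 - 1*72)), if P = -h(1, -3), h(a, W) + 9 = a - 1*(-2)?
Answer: 684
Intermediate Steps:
h(a, W) = -7 + a (h(a, W) = -9 + (a - 1*(-2)) = -9 + (a + 2) = -9 + (2 + a) = -7 + a)
P = 6 (P = -(-7 + 1) = -1*(-6) = 6)
E = 176 (E = 6 - (18 - 35)*(-14 + 24) = 6 - (-17)*10 = 6 - 1*(-170) = 6 + 170 = 176)
((-3 + 6)*3)*(E + (-28 - 1*72)) = ((-3 + 6)*3)*(176 + (-28 - 1*72)) = (3*3)*(176 + (-28 - 72)) = 9*(176 - 100) = 9*76 = 684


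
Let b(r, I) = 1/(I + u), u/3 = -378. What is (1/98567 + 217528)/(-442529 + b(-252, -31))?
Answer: -8326286989735/16938616924054 ≈ -0.49156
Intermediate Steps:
u = -1134 (u = 3*(-378) = -1134)
b(r, I) = 1/(-1134 + I) (b(r, I) = 1/(I - 1134) = 1/(-1134 + I))
(1/98567 + 217528)/(-442529 + b(-252, -31)) = (1/98567 + 217528)/(-442529 + 1/(-1134 - 31)) = (1/98567 + 217528)/(-442529 + 1/(-1165)) = 21441082377/(98567*(-442529 - 1/1165)) = 21441082377/(98567*(-515546286/1165)) = (21441082377/98567)*(-1165/515546286) = -8326286989735/16938616924054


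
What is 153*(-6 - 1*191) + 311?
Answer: -29830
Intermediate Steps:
153*(-6 - 1*191) + 311 = 153*(-6 - 191) + 311 = 153*(-197) + 311 = -30141 + 311 = -29830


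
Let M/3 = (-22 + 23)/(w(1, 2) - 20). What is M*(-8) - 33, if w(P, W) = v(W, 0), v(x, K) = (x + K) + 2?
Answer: -63/2 ≈ -31.500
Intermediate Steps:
v(x, K) = 2 + K + x (v(x, K) = (K + x) + 2 = 2 + K + x)
w(P, W) = 2 + W (w(P, W) = 2 + 0 + W = 2 + W)
M = -3/16 (M = 3*((-22 + 23)/((2 + 2) - 20)) = 3*(1/(4 - 20)) = 3*(1/(-16)) = 3*(1*(-1/16)) = 3*(-1/16) = -3/16 ≈ -0.18750)
M*(-8) - 33 = -3/16*(-8) - 33 = 3/2 - 33 = -63/2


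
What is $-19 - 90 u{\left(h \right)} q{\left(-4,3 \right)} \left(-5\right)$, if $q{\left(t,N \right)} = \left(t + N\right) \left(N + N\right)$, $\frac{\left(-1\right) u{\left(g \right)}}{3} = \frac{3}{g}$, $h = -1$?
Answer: $-24319$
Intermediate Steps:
$u{\left(g \right)} = - \frac{9}{g}$ ($u{\left(g \right)} = - 3 \frac{3}{g} = - \frac{9}{g}$)
$q{\left(t,N \right)} = 2 N \left(N + t\right)$ ($q{\left(t,N \right)} = \left(N + t\right) 2 N = 2 N \left(N + t\right)$)
$-19 - 90 u{\left(h \right)} q{\left(-4,3 \right)} \left(-5\right) = -19 - 90 - \frac{9}{-1} \cdot 2 \cdot 3 \left(3 - 4\right) \left(-5\right) = -19 - 90 \left(-9\right) \left(-1\right) 2 \cdot 3 \left(-1\right) \left(-5\right) = -19 - 90 \cdot 9 \left(-6\right) \left(-5\right) = -19 - 90 \left(\left(-54\right) \left(-5\right)\right) = -19 - 24300 = -24319$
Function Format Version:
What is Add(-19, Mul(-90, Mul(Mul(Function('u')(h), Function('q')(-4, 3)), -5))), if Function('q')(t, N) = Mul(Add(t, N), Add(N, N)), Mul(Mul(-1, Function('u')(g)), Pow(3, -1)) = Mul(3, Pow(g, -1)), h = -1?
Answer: -24319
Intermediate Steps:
Function('u')(g) = Mul(-9, Pow(g, -1)) (Function('u')(g) = Mul(-3, Mul(3, Pow(g, -1))) = Mul(-9, Pow(g, -1)))
Function('q')(t, N) = Mul(2, N, Add(N, t)) (Function('q')(t, N) = Mul(Add(N, t), Mul(2, N)) = Mul(2, N, Add(N, t)))
Add(-19, Mul(-90, Mul(Mul(Function('u')(h), Function('q')(-4, 3)), -5))) = Add(-19, Mul(-90, Mul(Mul(Mul(-9, Pow(-1, -1)), Mul(2, 3, Add(3, -4))), -5))) = Add(-19, Mul(-90, Mul(Mul(Mul(-9, -1), Mul(2, 3, -1)), -5))) = Add(-19, Mul(-90, Mul(Mul(9, -6), -5))) = Add(-19, Mul(-90, Mul(-54, -5))) = Add(-19, Mul(-90, 270)) = Add(-19, -24300) = -24319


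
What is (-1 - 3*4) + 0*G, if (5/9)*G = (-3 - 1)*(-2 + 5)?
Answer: -13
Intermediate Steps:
G = -108/5 (G = 9*((-3 - 1)*(-2 + 5))/5 = 9*(-4*3)/5 = (9/5)*(-12) = -108/5 ≈ -21.600)
(-1 - 3*4) + 0*G = (-1 - 3*4) + 0*(-108/5) = (-1 - 12) + 0 = -13 + 0 = -13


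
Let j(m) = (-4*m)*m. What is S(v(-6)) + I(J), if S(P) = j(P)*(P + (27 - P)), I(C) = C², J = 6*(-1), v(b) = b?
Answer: -3852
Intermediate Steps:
j(m) = -4*m²
J = -6
S(P) = -108*P² (S(P) = (-4*P²)*(P + (27 - P)) = -4*P²*27 = -108*P²)
S(v(-6)) + I(J) = -108*(-6)² + (-6)² = -108*36 + 36 = -3888 + 36 = -3852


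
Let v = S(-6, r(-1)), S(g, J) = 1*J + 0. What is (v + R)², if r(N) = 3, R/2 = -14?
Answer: 625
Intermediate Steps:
R = -28 (R = 2*(-14) = -28)
S(g, J) = J (S(g, J) = J + 0 = J)
v = 3
(v + R)² = (3 - 28)² = (-25)² = 625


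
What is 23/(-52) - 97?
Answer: -5067/52 ≈ -97.442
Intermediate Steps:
23/(-52) - 97 = -1/52*23 - 97 = -23/52 - 97 = -5067/52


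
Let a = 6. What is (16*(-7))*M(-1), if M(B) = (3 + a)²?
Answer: -9072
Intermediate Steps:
M(B) = 81 (M(B) = (3 + 6)² = 9² = 81)
(16*(-7))*M(-1) = (16*(-7))*81 = -112*81 = -9072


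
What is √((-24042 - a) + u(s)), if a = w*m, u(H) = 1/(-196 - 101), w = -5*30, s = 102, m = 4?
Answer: 5*I*√9190203/99 ≈ 153.11*I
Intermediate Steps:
w = -150
u(H) = -1/297 (u(H) = 1/(-297) = -1/297)
a = -600 (a = -150*4 = -600)
√((-24042 - a) + u(s)) = √((-24042 - 1*(-600)) - 1/297) = √((-24042 + 600) - 1/297) = √(-23442 - 1/297) = √(-6962275/297) = 5*I*√9190203/99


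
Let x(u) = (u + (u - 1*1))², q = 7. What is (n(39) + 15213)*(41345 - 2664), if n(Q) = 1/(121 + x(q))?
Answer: 170651714051/290 ≈ 5.8845e+8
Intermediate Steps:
x(u) = (-1 + 2*u)² (x(u) = (u + (u - 1))² = (u + (-1 + u))² = (-1 + 2*u)²)
n(Q) = 1/290 (n(Q) = 1/(121 + (-1 + 2*7)²) = 1/(121 + (-1 + 14)²) = 1/(121 + 13²) = 1/(121 + 169) = 1/290)
(n(39) + 15213)*(41345 - 2664) = (1/290 + 15213)*(41345 - 2664) = (4411771/290)*38681 = 170651714051/290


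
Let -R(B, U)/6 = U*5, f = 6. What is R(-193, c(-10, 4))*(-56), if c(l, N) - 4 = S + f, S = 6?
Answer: 26880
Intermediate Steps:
c(l, N) = 16 (c(l, N) = 4 + (6 + 6) = 4 + 12 = 16)
R(B, U) = -30*U (R(B, U) = -6*U*5 = -30*U)
R(-193, c(-10, 4))*(-56) = -30*16*(-56) = -480*(-56) = 26880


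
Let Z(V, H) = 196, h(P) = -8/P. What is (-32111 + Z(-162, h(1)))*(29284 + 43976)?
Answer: -2338092900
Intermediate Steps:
(-32111 + Z(-162, h(1)))*(29284 + 43976) = (-32111 + 196)*(29284 + 43976) = -31915*73260 = -2338092900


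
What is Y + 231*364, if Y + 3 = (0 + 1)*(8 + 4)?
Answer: 84093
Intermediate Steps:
Y = 9 (Y = -3 + (0 + 1)*(8 + 4) = -3 + 1*12 = -3 + 12 = 9)
Y + 231*364 = 9 + 231*364 = 9 + 84084 = 84093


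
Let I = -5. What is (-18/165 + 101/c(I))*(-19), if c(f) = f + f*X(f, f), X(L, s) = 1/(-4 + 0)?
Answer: 84778/165 ≈ 513.81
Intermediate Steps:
X(L, s) = -1/4 (X(L, s) = 1/(-4) = -1/4)
c(f) = 3*f/4 (c(f) = f + f*(-1/4) = f - f/4 = 3*f/4)
(-18/165 + 101/c(I))*(-19) = (-18/165 + 101/(((3/4)*(-5))))*(-19) = (-18*1/165 + 101/(-15/4))*(-19) = (-6/55 + 101*(-4/15))*(-19) = (-6/55 - 404/15)*(-19) = -4462/165*(-19) = 84778/165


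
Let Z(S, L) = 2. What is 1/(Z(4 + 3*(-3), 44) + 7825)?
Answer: 1/7827 ≈ 0.00012776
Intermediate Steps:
1/(Z(4 + 3*(-3), 44) + 7825) = 1/(2 + 7825) = 1/7827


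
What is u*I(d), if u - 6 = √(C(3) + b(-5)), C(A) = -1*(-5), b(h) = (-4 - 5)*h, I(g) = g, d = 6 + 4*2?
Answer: 84 + 70*√2 ≈ 182.99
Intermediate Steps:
d = 14 (d = 6 + 8 = 14)
b(h) = -9*h
C(A) = 5
u = 6 + 5*√2 (u = 6 + √(5 - 9*(-5)) = 6 + √(5 + 45) = 6 + √50 = 6 + 5*√2 ≈ 13.071)
u*I(d) = (6 + 5*√2)*14 = 84 + 70*√2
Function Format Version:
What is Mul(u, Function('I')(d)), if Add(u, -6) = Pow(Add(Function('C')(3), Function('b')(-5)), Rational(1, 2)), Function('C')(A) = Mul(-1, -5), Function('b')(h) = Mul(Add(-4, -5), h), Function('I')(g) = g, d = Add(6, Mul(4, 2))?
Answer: Add(84, Mul(70, Pow(2, Rational(1, 2)))) ≈ 182.99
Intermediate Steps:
d = 14 (d = Add(6, 8) = 14)
Function('b')(h) = Mul(-9, h)
Function('C')(A) = 5
u = Add(6, Mul(5, Pow(2, Rational(1, 2)))) (u = Add(6, Pow(Add(5, Mul(-9, -5)), Rational(1, 2))) = Add(6, Pow(Add(5, 45), Rational(1, 2))) = Add(6, Pow(50, Rational(1, 2))) = Add(6, Mul(5, Pow(2, Rational(1, 2)))) ≈ 13.071)
Mul(u, Function('I')(d)) = Mul(Add(6, Mul(5, Pow(2, Rational(1, 2)))), 14) = Add(84, Mul(70, Pow(2, Rational(1, 2))))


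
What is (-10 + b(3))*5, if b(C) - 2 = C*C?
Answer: 5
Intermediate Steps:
b(C) = 2 + C² (b(C) = 2 + C*C = 2 + C²)
(-10 + b(3))*5 = (-10 + (2 + 3²))*5 = (-10 + (2 + 9))*5 = (-10 + 11)*5 = 1*5 = 5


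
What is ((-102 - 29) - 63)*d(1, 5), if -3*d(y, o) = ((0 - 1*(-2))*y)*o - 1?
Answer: 582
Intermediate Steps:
d(y, o) = 1/3 - 2*o*y/3 (d(y, o) = -(((0 - 1*(-2))*y)*o - 1)/3 = -(((0 + 2)*y)*o - 1)/3 = -((2*y)*o - 1)/3 = -(2*o*y - 1)/3 = -(-1 + 2*o*y)/3 = 1/3 - 2*o*y/3)
((-102 - 29) - 63)*d(1, 5) = ((-102 - 29) - 63)*(1/3 - 2/3*5*1) = (-131 - 63)*(1/3 - 10/3) = -194*(-3) = 582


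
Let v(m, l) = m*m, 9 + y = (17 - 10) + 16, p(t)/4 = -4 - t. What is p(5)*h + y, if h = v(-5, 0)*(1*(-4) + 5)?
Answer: -886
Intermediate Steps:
p(t) = -16 - 4*t (p(t) = 4*(-4 - t) = -16 - 4*t)
y = 14 (y = -9 + ((17 - 10) + 16) = -9 + (7 + 16) = -9 + 23 = 14)
v(m, l) = m²
h = 25 (h = (-5)²*(1*(-4) + 5) = 25*(-4 + 5) = 25*1 = 25)
p(5)*h + y = (-16 - 4*5)*25 + 14 = (-16 - 20)*25 + 14 = -36*25 + 14 = -900 + 14 = -886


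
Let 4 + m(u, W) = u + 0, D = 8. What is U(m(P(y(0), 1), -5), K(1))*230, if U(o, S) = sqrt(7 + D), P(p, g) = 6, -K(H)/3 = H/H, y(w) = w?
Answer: 230*sqrt(15) ≈ 890.79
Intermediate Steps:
K(H) = -3 (K(H) = -3*H/H = -3*1 = -3)
m(u, W) = -4 + u (m(u, W) = -4 + (u + 0) = -4 + u)
U(o, S) = sqrt(15) (U(o, S) = sqrt(7 + 8) = sqrt(15))
U(m(P(y(0), 1), -5), K(1))*230 = sqrt(15)*230 = 230*sqrt(15)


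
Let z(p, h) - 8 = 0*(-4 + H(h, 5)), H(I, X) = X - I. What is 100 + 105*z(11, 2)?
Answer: 940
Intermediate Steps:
z(p, h) = 8 (z(p, h) = 8 + 0*(-4 + (5 - h)) = 8 + 0*(1 - h) = 8 + 0 = 8)
100 + 105*z(11, 2) = 100 + 105*8 = 100 + 840 = 940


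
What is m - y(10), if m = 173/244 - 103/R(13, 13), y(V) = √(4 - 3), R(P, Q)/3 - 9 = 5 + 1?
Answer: -28327/10980 ≈ -2.5799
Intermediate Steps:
R(P, Q) = 45 (R(P, Q) = 27 + 3*(5 + 1) = 27 + 3*6 = 27 + 18 = 45)
y(V) = 1 (y(V) = √1 = 1)
m = -17347/10980 (m = 173/244 - 103/45 = -17347/10980 ≈ -1.5799)
m - y(10) = -17347/10980 - 1*1 = -17347/10980 - 1 = -28327/10980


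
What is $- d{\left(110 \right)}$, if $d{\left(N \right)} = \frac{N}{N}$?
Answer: $-1$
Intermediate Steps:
$d{\left(N \right)} = 1$
$- d{\left(110 \right)} = \left(-1\right) 1 = -1$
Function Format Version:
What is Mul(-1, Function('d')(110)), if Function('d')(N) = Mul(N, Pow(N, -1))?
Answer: -1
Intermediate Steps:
Function('d')(N) = 1
Mul(-1, Function('d')(110)) = Mul(-1, 1) = -1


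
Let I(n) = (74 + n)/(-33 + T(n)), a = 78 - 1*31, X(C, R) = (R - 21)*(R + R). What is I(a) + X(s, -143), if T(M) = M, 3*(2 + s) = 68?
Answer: 656777/14 ≈ 46913.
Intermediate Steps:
s = 62/3 (s = -2 + (⅓)*68 = -2 + 68/3 = 62/3 ≈ 20.667)
X(C, R) = 2*R*(-21 + R) (X(C, R) = (-21 + R)*(2*R) = 2*R*(-21 + R))
a = 47 (a = 78 - 31 = 47)
I(n) = (74 + n)/(-33 + n)
I(a) + X(s, -143) = (74 + 47)/(-33 + 47) + 2*(-143)*(-21 - 143) = 121/14 + 2*(-143)*(-164) = (1/14)*121 + 46904 = 121/14 + 46904 = 656777/14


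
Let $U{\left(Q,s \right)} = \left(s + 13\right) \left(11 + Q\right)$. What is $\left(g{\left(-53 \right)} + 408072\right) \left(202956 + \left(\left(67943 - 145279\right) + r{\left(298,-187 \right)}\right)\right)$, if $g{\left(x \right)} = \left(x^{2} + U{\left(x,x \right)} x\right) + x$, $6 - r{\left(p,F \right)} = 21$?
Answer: $40418181740$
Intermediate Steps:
$U{\left(Q,s \right)} = \left(11 + Q\right) \left(13 + s\right)$ ($U{\left(Q,s \right)} = \left(13 + s\right) \left(11 + Q\right) = \left(11 + Q\right) \left(13 + s\right)$)
$r{\left(p,F \right)} = -15$ ($r{\left(p,F \right)} = 6 - 21 = -15$)
$g{\left(x \right)} = x + x^{2} + x \left(143 + x^{2} + 24 x\right)$ ($g{\left(x \right)} = \left(x^{2} + \left(143 + 11 x + 13 x + x x\right) x\right) + x = \left(x^{2} + \left(143 + 11 x + 13 x + x^{2}\right) x\right) + x = \left(x^{2} + \left(143 + x^{2} + 24 x\right) x\right) + x = \left(x^{2} + x \left(143 + x^{2} + 24 x\right)\right) + x = x + x^{2} + x \left(143 + x^{2} + 24 x\right)$)
$\left(g{\left(-53 \right)} + 408072\right) \left(202956 + \left(\left(67943 - 145279\right) + r{\left(298,-187 \right)}\right)\right) = \left(- 53 \left(144 + \left(-53\right)^{2} + 25 \left(-53\right)\right) + 408072\right) \left(202956 + \left(\left(67943 - 145279\right) - 15\right)\right) = \left(- 53 \left(144 + 2809 - 1325\right) + 408072\right) \left(202956 - 77351\right) = \left(\left(-53\right) 1628 + 408072\right) \left(202956 - 77351\right) = \left(-86284 + 408072\right) 125605 = 321788 \cdot 125605 = 40418181740$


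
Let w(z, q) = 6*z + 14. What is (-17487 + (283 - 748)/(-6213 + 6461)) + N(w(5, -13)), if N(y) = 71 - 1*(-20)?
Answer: -139183/8 ≈ -17398.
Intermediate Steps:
w(z, q) = 14 + 6*z
N(y) = 91 (N(y) = 71 + 20 = 91)
(-17487 + (283 - 748)/(-6213 + 6461)) + N(w(5, -13)) = (-17487 + (283 - 748)/(-6213 + 6461)) + 91 = (-17487 - 465/248) + 91 = (-17487 - 465*1/248) + 91 = (-17487 - 15/8) + 91 = -139911/8 + 91 = -139183/8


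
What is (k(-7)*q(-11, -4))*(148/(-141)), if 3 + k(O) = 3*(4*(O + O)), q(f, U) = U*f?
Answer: 371184/47 ≈ 7897.5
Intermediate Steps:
k(O) = -3 + 24*O (k(O) = -3 + 3*(4*(O + O)) = -3 + 3*(4*(2*O)) = -3 + 3*(8*O) = -3 + 24*O)
(k(-7)*q(-11, -4))*(148/(-141)) = ((-3 + 24*(-7))*(-4*(-11)))*(148/(-141)) = ((-3 - 168)*44)*(148*(-1/141)) = -171*44*(-148/141) = -7524*(-148/141) = 371184/47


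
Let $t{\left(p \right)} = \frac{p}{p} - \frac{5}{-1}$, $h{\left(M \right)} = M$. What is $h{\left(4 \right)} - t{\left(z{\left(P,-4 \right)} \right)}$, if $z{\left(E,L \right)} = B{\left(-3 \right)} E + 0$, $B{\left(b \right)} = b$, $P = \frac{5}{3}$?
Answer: $-2$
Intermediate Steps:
$P = \frac{5}{3}$ ($P = 5 \cdot \frac{1}{3} = \frac{5}{3} \approx 1.6667$)
$z{\left(E,L \right)} = - 3 E$ ($z{\left(E,L \right)} = - 3 E + 0 = - 3 E$)
$t{\left(p \right)} = 6$ ($t{\left(p \right)} = 1 - -5 = 1 + 5 = 6$)
$h{\left(4 \right)} - t{\left(z{\left(P,-4 \right)} \right)} = 4 - 6 = -2$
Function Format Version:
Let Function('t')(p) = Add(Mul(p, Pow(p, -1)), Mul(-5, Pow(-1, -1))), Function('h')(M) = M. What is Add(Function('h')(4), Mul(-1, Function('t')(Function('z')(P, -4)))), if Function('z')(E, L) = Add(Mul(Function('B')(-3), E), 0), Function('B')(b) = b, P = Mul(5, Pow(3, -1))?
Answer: -2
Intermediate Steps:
P = Rational(5, 3) (P = Mul(5, Rational(1, 3)) = Rational(5, 3) ≈ 1.6667)
Function('z')(E, L) = Mul(-3, E) (Function('z')(E, L) = Add(Mul(-3, E), 0) = Mul(-3, E))
Function('t')(p) = 6 (Function('t')(p) = Add(1, Mul(-5, -1)) = Add(1, 5) = 6)
Add(Function('h')(4), Mul(-1, Function('t')(Function('z')(P, -4)))) = Add(4, Mul(-1, 6)) = Add(4, -6) = -2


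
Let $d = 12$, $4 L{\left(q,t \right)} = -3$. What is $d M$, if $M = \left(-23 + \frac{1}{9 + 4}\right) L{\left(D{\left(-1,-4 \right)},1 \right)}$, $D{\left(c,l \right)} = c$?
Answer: $\frac{2682}{13} \approx 206.31$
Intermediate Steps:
$L{\left(q,t \right)} = - \frac{3}{4}$ ($L{\left(q,t \right)} = \frac{1}{4} \left(-3\right) = - \frac{3}{4}$)
$M = \frac{447}{26}$ ($M = \left(-23 + \frac{1}{9 + 4}\right) \left(- \frac{3}{4}\right) = \left(-23 + \frac{1}{13}\right) \left(- \frac{3}{4}\right) = \left(- \frac{298}{13}\right) \left(- \frac{3}{4}\right) = \frac{447}{26} \approx 17.192$)
$d M = 12 \cdot \frac{447}{26} = \frac{2682}{13}$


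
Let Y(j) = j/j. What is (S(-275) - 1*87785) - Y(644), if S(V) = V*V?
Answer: -12161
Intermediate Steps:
Y(j) = 1
S(V) = V²
(S(-275) - 1*87785) - Y(644) = ((-275)² - 1*87785) - 1*1 = (75625 - 87785) - 1 = -12160 - 1 = -12161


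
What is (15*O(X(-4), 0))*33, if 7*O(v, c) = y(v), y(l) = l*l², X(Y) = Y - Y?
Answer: 0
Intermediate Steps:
X(Y) = 0
y(l) = l³
O(v, c) = v³/7
(15*O(X(-4), 0))*33 = (15*((⅐)*0³))*33 = (15*((⅐)*0))*33 = (15*0)*33 = 0*33 = 0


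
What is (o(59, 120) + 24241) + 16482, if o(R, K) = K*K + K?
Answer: 55243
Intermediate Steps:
o(R, K) = K + K**2 (o(R, K) = K**2 + K = K + K**2)
(o(59, 120) + 24241) + 16482 = (120*(1 + 120) + 24241) + 16482 = (120*121 + 24241) + 16482 = (14520 + 24241) + 16482 = 38761 + 16482 = 55243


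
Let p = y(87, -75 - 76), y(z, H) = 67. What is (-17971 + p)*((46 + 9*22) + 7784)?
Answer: -143733312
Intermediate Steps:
p = 67
(-17971 + p)*((46 + 9*22) + 7784) = (-17971 + 67)*((46 + 9*22) + 7784) = -17904*((46 + 198) + 7784) = -17904*(244 + 7784) = -17904*8028 = -143733312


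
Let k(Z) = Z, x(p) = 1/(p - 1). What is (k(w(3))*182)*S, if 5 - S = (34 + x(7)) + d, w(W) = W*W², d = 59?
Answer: -433251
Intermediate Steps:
w(W) = W³
x(p) = 1/(-1 + p)
S = -529/6 (S = 5 - ((34 + 1/(-1 + 7)) + 59) = 5 - ((34 + 1/6) + 59) = 5 - ((34 + ⅙) + 59) = 5 - (205/6 + 59) = 5 - 1*559/6 = 5 - 559/6 = -529/6 ≈ -88.167)
(k(w(3))*182)*S = (3³*182)*(-529/6) = (27*182)*(-529/6) = 4914*(-529/6) = -433251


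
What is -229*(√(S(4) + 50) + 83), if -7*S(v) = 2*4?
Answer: -19007 - 687*√266/7 ≈ -20608.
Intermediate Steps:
S(v) = -8/7 (S(v) = -2*4/7 = -⅐*8 = -8/7)
-229*(√(S(4) + 50) + 83) = -229*(√(-8/7 + 50) + 83) = -229*(√(342/7) + 83) = -229*(3*√266/7 + 83) = -229*(83 + 3*√266/7) = -19007 - 687*√266/7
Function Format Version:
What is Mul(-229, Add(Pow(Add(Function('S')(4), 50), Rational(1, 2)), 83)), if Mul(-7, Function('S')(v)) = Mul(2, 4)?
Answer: Add(-19007, Mul(Rational(-687, 7), Pow(266, Rational(1, 2)))) ≈ -20608.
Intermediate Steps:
Function('S')(v) = Rational(-8, 7) (Function('S')(v) = Mul(Rational(-1, 7), Mul(2, 4)) = Mul(Rational(-1, 7), 8) = Rational(-8, 7))
Mul(-229, Add(Pow(Add(Function('S')(4), 50), Rational(1, 2)), 83)) = Mul(-229, Add(Pow(Add(Rational(-8, 7), 50), Rational(1, 2)), 83)) = Mul(-229, Add(Pow(Rational(342, 7), Rational(1, 2)), 83)) = Mul(-229, Add(Mul(Rational(3, 7), Pow(266, Rational(1, 2))), 83)) = Mul(-229, Add(83, Mul(Rational(3, 7), Pow(266, Rational(1, 2))))) = Add(-19007, Mul(Rational(-687, 7), Pow(266, Rational(1, 2))))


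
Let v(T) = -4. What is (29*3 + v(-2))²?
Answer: 6889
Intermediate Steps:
(29*3 + v(-2))² = (29*3 - 4)² = (87 - 4)² = 83² = 6889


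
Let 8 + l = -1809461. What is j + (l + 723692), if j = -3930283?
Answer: -5016060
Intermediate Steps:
l = -1809469 (l = -8 - 1809461 = -1809469)
j + (l + 723692) = -3930283 + (-1809469 + 723692) = -3930283 - 1085777 = -5016060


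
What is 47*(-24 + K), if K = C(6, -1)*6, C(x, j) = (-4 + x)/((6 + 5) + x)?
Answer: -18612/17 ≈ -1094.8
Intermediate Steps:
C(x, j) = (-4 + x)/(11 + x)
K = 12/17 (K = ((-4 + 6)/(11 + 6))*6 = (2/17)*6 = 12/17 ≈ 0.70588)
47*(-24 + K) = 47*(-24 + 12/17) = 47*(-396/17) = -18612/17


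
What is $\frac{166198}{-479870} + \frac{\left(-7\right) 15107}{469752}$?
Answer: $- \frac{64408807763}{112709946120} \approx -0.57146$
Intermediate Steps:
$\frac{166198}{-479870} + \frac{\left(-7\right) 15107}{469752} = 166198 \left(- \frac{1}{479870}\right) - \frac{105749}{469752} = - \frac{83099}{239935} - \frac{105749}{469752} = - \frac{64408807763}{112709946120}$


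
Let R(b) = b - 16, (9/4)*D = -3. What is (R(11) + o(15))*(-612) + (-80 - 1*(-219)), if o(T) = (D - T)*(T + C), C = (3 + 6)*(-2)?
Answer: -26789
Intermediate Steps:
D = -4/3 (D = (4/9)*(-3) = -4/3 ≈ -1.3333)
C = -18 (C = 9*(-2) = -18)
o(T) = (-18 + T)*(-4/3 - T) (o(T) = (-4/3 - T)*(T - 18) = (-4/3 - T)*(-18 + T) = (-18 + T)*(-4/3 - T))
R(b) = -16 + b
(R(11) + o(15))*(-612) + (-80 - 1*(-219)) = ((-16 + 11) + (24 - 1*15² + (50/3)*15))*(-612) + (-80 - 1*(-219)) = (-5 + (24 - 1*225 + 250))*(-612) + (-80 + 219) = (-5 + (24 - 225 + 250))*(-612) + 139 = (-5 + 49)*(-612) + 139 = 44*(-612) + 139 = -26928 + 139 = -26789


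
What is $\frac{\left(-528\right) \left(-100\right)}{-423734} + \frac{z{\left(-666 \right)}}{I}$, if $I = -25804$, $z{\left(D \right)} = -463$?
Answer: $- \frac{583131179}{5467016068} \approx -0.10666$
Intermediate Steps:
$\frac{\left(-528\right) \left(-100\right)}{-423734} + \frac{z{\left(-666 \right)}}{I} = \frac{\left(-528\right) \left(-100\right)}{-423734} - \frac{463}{-25804} = 52800 \left(- \frac{1}{423734}\right) - - \frac{463}{25804} = - \frac{26400}{211867} + \frac{463}{25804} = - \frac{583131179}{5467016068}$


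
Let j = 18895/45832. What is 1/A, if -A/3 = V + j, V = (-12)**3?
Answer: 45832/237536403 ≈ 0.00019295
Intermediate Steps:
V = -1728
j = 18895/45832 (j = 18895*(1/45832) = 18895/45832 ≈ 0.41227)
A = 237536403/45832 (A = -3*(-1728 + 18895/45832) = -3*(-79178801/45832) = 237536403/45832 ≈ 5182.8)
1/A = 1/(237536403/45832) = 45832/237536403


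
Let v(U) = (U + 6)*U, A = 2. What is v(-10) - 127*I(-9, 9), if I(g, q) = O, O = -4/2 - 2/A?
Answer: 421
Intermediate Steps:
v(U) = U*(6 + U) (v(U) = (6 + U)*U = U*(6 + U))
O = -3 (O = -4/2 - 2/2 = -4*½ - 2*½ = -2 - 1 = -3)
I(g, q) = -3
v(-10) - 127*I(-9, 9) = -10*(6 - 10) - 127*(-3) = -10*(-4) + 381 = 40 + 381 = 421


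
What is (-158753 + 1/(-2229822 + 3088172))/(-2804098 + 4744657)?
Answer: -45421879183/555226272550 ≈ -0.081808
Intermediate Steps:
(-158753 + 1/(-2229822 + 3088172))/(-2804098 + 4744657) = (-158753 + 1/858350)/1940559 = (-158753 + 1/858350)*(1/1940559) = -136265637549/858350*1/1940559 = -45421879183/555226272550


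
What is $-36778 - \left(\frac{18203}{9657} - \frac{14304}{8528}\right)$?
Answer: $- \frac{189304091659}{5147181} \approx -36778.0$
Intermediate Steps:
$-36778 - \left(\frac{18203}{9657} - \frac{14304}{8528}\right) = -36778 - \left(18203 \cdot \frac{1}{9657} - \frac{894}{533}\right) = -36778 - \left(\frac{18203}{9657} - \frac{894}{533}\right) = -36778 - \frac{1068841}{5147181} = - \frac{189304091659}{5147181}$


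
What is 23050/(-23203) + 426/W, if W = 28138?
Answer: -319348211/326443007 ≈ -0.97827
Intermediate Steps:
23050/(-23203) + 426/W = 23050/(-23203) + 426/28138 = 23050*(-1/23203) + 426*(1/28138) = -23050/23203 + 213/14069 = -319348211/326443007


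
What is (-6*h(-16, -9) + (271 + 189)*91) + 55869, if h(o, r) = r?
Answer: 97783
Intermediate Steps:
(-6*h(-16, -9) + (271 + 189)*91) + 55869 = (-6*(-9) + (271 + 189)*91) + 55869 = (54 + 460*91) + 55869 = (54 + 41860) + 55869 = 41914 + 55869 = 97783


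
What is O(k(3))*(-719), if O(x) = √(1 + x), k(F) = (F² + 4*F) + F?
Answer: -3595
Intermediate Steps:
k(F) = F² + 5*F
O(k(3))*(-719) = √(1 + 3*(5 + 3))*(-719) = √(1 + 3*8)*(-719) = √(1 + 24)*(-719) = √25*(-719) = 5*(-719) = -3595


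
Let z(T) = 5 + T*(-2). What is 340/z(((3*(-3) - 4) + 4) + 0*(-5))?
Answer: 340/23 ≈ 14.783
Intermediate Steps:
z(T) = 5 - 2*T
340/z(((3*(-3) - 4) + 4) + 0*(-5)) = 340/(5 - 2*(((3*(-3) - 4) + 4) + 0*(-5))) = 340/(5 - 2*(((-9 - 4) + 4) + 0)) = 340/(5 - 2*((-13 + 4) + 0)) = 340/(5 - 2*(-9 + 0)) = 340/(5 - 2*(-9)) = 340/(5 + 18) = 340/23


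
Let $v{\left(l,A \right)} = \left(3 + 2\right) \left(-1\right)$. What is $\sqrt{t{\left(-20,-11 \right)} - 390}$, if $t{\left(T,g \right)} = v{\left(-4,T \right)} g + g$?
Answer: $i \sqrt{346} \approx 18.601 i$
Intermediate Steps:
$v{\left(l,A \right)} = -5$ ($v{\left(l,A \right)} = 5 \left(-1\right) = -5$)
$t{\left(T,g \right)} = - 4 g$ ($t{\left(T,g \right)} = - 5 g + g = - 4 g$)
$\sqrt{t{\left(-20,-11 \right)} - 390} = \sqrt{\left(-4\right) \left(-11\right) - 390} = \sqrt{44 - 390} = \sqrt{-346} = i \sqrt{346}$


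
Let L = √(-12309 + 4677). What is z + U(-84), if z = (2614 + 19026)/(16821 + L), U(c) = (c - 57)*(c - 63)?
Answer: 651682754079/31439297 - 86560*I*√53/94317891 ≈ 20728.0 - 0.0066813*I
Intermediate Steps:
L = 12*I*√53 (L = √(-7632) = 12*I*√53 ≈ 87.361*I)
U(c) = (-63 + c)*(-57 + c) (U(c) = (-57 + c)*(-63 + c) = (-63 + c)*(-57 + c))
z = 21640/(16821 + 12*I*√53) (z = (2614 + 19026)/(16821 + 12*I*√53) = 21640/(16821 + 12*I*√53) ≈ 1.2865 - 0.0066813*I)
z + U(-84) = (40445160/31439297 - 86560*I*√53/94317891) + (3591 + (-84)² - 120*(-84)) = (40445160/31439297 - 86560*I*√53/94317891) + (3591 + 7056 + 10080) = (40445160/31439297 - 86560*I*√53/94317891) + 20727 = 651682754079/31439297 - 86560*I*√53/94317891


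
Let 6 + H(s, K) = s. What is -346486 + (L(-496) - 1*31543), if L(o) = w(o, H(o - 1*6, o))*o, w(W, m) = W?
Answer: -132013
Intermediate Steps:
H(s, K) = -6 + s
L(o) = o² (L(o) = o*o = o²)
-346486 + (L(-496) - 1*31543) = -346486 + ((-496)² - 1*31543) = -346486 + (246016 - 31543) = -346486 + 214473 = -132013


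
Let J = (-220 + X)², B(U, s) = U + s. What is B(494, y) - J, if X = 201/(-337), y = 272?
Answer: -5439590427/113569 ≈ -47897.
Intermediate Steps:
X = -201/337 (X = 201*(-1/337) = -201/337 ≈ -0.59644)
J = 5526584281/113569 (J = (-220 - 201/337)² = (-74341/337)² = 5526584281/113569 ≈ 48663.)
B(494, y) - J = (494 + 272) - 1*5526584281/113569 = 766 - 5526584281/113569 = -5439590427/113569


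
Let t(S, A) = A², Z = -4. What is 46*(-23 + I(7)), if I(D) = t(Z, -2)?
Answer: -874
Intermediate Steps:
I(D) = 4 (I(D) = (-2)² = 4)
46*(-23 + I(7)) = 46*(-23 + 4) = 46*(-19) = -874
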